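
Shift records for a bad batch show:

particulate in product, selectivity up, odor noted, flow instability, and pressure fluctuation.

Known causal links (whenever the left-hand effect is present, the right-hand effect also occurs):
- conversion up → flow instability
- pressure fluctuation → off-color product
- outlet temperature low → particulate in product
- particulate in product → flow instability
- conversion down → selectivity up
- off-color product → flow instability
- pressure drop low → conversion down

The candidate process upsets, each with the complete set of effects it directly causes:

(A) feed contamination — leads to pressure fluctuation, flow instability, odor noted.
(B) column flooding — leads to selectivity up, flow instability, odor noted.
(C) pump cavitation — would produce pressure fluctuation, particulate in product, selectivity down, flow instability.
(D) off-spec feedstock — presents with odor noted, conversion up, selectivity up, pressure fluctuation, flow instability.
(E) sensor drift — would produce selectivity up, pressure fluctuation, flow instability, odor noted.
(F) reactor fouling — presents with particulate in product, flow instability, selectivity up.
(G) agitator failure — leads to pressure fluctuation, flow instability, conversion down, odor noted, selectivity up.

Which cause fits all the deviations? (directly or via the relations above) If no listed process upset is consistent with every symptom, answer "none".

none

For each candidate, compare predicted effects to what was observed:
(A) feed contamination — does not account for particulate in product, selectivity up
(B) column flooding — does not account for particulate in product, pressure fluctuation
(C) pump cavitation — fails on selectivity up, odor noted (predicts selectivity down, not selectivity up)
(D) off-spec feedstock — particulate in product -; selectivity up +; odor noted +; flow instability +; pressure fluctuation +
(E) sensor drift — particulate in product -; selectivity up +; odor noted +; flow instability +; pressure fluctuation +
(F) reactor fouling — particulate in product +; selectivity up +; odor noted -; flow instability +; pressure fluctuation -
(G) agitator failure — particulate in product -; selectivity up +; odor noted +; flow instability +; pressure fluctuation +
Every candidate fails on at least one observation.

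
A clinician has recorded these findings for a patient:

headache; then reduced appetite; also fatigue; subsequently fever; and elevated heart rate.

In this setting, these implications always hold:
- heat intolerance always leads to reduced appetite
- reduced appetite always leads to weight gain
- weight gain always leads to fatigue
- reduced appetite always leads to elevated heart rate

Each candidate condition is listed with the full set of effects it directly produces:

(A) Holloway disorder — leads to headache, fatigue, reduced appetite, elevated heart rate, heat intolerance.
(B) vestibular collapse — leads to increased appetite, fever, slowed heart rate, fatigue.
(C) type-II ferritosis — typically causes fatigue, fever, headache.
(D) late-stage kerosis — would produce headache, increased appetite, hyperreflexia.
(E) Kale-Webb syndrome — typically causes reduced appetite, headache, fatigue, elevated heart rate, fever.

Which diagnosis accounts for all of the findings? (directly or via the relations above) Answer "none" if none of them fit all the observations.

E

Testing each hypothesis:
(A) Holloway disorder — headache +; reduced appetite +; fatigue +; fever -; elevated heart rate +
(B) vestibular collapse — headache -; reduced appetite -; fatigue +; fever +; elevated heart rate -
(C) type-II ferritosis — headache +; reduced appetite -; fatigue +; fever +; elevated heart rate -
(D) late-stage kerosis — fails on reduced appetite, fatigue, fever, elevated heart rate (predicts increased appetite, not reduced appetite)
(E) Kale-Webb syndrome — headache +; reduced appetite +; fatigue +; fever +; elevated heart rate +
(E) alone accounts for all the evidence.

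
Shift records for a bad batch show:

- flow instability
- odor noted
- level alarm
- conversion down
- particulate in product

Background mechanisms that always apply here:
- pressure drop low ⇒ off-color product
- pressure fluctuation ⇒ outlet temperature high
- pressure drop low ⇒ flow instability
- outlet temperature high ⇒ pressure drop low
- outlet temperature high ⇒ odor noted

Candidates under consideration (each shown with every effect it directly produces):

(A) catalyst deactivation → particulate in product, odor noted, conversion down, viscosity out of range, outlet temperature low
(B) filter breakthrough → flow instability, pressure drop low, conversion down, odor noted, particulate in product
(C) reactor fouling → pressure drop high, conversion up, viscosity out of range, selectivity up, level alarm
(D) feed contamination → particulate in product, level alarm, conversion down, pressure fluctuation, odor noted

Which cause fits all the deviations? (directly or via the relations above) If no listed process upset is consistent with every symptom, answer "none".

D

For each candidate, compare predicted effects to what was observed:
(A) catalyst deactivation — flow instability ✗; odor noted ✓; level alarm ✗; conversion down ✓; particulate in product ✓
(B) filter breakthrough — flow instability ✓; odor noted ✓; level alarm ✗; conversion down ✓; particulate in product ✓
(C) reactor fouling — fails on flow instability, odor noted, conversion down, particulate in product (predicts conversion up, not conversion down)
(D) feed contamination — flow instability ✓ (by pressure fluctuation → outlet temperature high → pressure drop low → flow instability); odor noted ✓; level alarm ✓; conversion down ✓; particulate in product ✓
(D) is the only candidate with no mismatches.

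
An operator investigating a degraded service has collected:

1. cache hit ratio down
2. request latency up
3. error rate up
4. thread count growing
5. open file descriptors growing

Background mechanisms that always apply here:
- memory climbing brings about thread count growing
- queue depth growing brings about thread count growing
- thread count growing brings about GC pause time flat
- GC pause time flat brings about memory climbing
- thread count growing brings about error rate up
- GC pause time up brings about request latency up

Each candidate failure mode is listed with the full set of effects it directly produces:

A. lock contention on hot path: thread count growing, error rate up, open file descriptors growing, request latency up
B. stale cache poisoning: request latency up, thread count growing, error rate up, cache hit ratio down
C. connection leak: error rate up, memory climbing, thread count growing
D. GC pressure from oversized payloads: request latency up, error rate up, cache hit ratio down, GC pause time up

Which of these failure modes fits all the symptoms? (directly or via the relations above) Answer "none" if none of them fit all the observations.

For each candidate, compare predicted effects to what was observed:
(A) lock contention on hot path — cache hit ratio down miss; request latency up match; error rate up match; thread count growing match; open file descriptors growing match
(B) stale cache poisoning — cache hit ratio down match; request latency up match; error rate up match; thread count growing match; open file descriptors growing miss
(C) connection leak — cache hit ratio down miss; request latency up miss; error rate up match; thread count growing match; open file descriptors growing miss
(D) GC pressure from oversized payloads — cache hit ratio down match; request latency up match; error rate up match; thread count growing miss; open file descriptors growing miss
Every candidate fails on at least one observation.

none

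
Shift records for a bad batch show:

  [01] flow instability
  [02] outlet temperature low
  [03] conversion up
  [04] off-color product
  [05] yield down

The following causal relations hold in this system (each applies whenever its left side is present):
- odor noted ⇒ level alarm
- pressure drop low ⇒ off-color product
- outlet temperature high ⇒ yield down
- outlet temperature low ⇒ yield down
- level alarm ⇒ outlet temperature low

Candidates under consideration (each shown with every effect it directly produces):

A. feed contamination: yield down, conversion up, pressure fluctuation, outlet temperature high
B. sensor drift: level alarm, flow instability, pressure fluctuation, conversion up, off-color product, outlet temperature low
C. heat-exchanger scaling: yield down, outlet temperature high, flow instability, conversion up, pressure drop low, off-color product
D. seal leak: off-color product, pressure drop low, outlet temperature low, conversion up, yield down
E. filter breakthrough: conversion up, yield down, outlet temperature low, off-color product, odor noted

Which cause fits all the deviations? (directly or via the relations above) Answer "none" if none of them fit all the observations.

B

For each candidate, compare predicted effects to what was observed:
(A) feed contamination — fails on flow instability, outlet temperature low, off-color product (predicts outlet temperature high, not outlet temperature low)
(B) sensor drift — flow instability +; outlet temperature low +; conversion up +; off-color product +; yield down + (by outlet temperature low → yield down)
(C) heat-exchanger scaling — fails on outlet temperature low (predicts outlet temperature high, not outlet temperature low)
(D) seal leak — flow instability -; outlet temperature low +; conversion up +; off-color product +; yield down +
(E) filter breakthrough — flow instability -; outlet temperature low +; conversion up +; off-color product +; yield down +
(B) alone accounts for all the evidence.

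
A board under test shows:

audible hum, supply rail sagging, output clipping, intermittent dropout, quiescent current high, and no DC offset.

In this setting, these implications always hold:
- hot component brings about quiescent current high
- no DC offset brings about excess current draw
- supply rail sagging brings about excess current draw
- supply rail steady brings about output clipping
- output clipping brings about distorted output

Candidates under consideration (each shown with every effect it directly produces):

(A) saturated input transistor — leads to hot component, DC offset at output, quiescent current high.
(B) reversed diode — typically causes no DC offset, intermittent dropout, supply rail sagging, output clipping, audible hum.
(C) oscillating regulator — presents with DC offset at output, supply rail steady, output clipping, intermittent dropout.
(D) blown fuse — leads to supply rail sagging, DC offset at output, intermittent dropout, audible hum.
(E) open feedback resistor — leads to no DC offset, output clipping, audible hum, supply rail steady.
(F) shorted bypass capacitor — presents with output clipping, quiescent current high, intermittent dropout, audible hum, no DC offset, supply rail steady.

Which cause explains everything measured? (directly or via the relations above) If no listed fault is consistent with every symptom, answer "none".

none

For each candidate, compare predicted effects to what was observed:
(A) saturated input transistor — audible hum NO; supply rail sagging NO; output clipping NO; intermittent dropout NO; quiescent current high yes; no DC offset NO
(B) reversed diode — audible hum yes; supply rail sagging yes; output clipping yes; intermittent dropout yes; quiescent current high NO; no DC offset yes
(C) oscillating regulator — fails on audible hum, supply rail sagging, quiescent current high, no DC offset (predicts supply rail steady, not supply rail sagging; predicts DC offset at output, not no DC offset)
(D) blown fuse — audible hum yes; supply rail sagging yes; output clipping NO; intermittent dropout yes; quiescent current high NO; no DC offset NO
(E) open feedback resistor — audible hum yes; supply rail sagging NO; output clipping yes; intermittent dropout NO; quiescent current high NO; no DC offset yes
(F) shorted bypass capacitor — audible hum yes; supply rail sagging NO; output clipping yes; intermittent dropout yes; quiescent current high yes; no DC offset yes
None of the listed candidates fits everything.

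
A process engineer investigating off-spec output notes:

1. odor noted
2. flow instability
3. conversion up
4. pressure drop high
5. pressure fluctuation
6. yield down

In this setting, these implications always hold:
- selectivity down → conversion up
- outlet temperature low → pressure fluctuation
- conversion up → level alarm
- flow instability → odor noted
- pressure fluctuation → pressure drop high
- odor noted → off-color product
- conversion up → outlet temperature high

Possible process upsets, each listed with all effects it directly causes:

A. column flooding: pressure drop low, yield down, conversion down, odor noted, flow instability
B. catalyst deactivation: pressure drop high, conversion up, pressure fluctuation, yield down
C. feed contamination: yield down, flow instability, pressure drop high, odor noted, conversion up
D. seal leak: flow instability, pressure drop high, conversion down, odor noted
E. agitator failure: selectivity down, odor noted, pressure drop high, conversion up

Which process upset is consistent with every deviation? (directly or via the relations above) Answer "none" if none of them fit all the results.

none

Checking each candidate against the observations:
(A) column flooding — fails on conversion up, pressure drop high, pressure fluctuation (predicts conversion down, not conversion up; predicts pressure drop low, not pressure drop high)
(B) catalyst deactivation — odor noted NO; flow instability NO; conversion up yes; pressure drop high yes; pressure fluctuation yes; yield down yes
(C) feed contamination — does not account for pressure fluctuation
(D) seal leak — odor noted yes; flow instability yes; conversion up NO; pressure drop high yes; pressure fluctuation NO; yield down NO
(E) agitator failure — odor noted yes; flow instability NO; conversion up yes; pressure drop high yes; pressure fluctuation NO; yield down NO
No candidate is consistent with all observations.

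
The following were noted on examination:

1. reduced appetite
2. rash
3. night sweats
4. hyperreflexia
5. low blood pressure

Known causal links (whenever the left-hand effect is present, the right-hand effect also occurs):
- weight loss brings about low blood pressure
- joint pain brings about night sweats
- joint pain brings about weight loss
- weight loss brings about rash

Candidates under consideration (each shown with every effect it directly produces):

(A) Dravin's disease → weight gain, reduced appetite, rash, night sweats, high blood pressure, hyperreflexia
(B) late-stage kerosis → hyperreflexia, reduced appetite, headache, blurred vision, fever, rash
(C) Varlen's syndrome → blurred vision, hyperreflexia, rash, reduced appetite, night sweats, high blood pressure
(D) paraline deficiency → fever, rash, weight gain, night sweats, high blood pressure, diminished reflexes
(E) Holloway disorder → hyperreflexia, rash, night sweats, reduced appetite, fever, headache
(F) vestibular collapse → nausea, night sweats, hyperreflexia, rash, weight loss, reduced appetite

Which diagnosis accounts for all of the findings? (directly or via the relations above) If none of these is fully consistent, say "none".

Per-candidate check:
(A) Dravin's disease — reduced appetite yes; rash yes; night sweats yes; hyperreflexia yes; low blood pressure NO
(B) late-stage kerosis — does not account for night sweats, low blood pressure
(C) Varlen's syndrome — reduced appetite yes; rash yes; night sweats yes; hyperreflexia yes; low blood pressure NO
(D) paraline deficiency — reduced appetite NO; rash yes; night sweats yes; hyperreflexia NO; low blood pressure NO
(E) Holloway disorder — does not account for low blood pressure
(F) vestibular collapse — accounts for every observation (low blood pressure through weight loss → low blood pressure)
(F) is the only candidate with no mismatches.

F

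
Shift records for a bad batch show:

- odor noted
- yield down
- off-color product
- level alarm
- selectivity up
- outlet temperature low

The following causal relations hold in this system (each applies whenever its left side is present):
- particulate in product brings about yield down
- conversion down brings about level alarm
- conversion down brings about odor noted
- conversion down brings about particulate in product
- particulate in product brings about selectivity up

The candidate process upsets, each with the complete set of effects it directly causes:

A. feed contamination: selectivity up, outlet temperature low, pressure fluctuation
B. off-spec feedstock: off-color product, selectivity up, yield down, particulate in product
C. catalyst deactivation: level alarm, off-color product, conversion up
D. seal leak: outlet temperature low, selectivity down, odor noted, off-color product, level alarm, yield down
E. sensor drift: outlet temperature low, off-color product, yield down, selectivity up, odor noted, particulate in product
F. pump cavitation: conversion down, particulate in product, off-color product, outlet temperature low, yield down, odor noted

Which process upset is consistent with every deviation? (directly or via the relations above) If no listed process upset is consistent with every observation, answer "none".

Checking each candidate against the observations:
(A) feed contamination — odor noted NO; yield down NO; off-color product NO; level alarm NO; selectivity up yes; outlet temperature low yes
(B) off-spec feedstock — does not account for odor noted, level alarm, outlet temperature low
(C) catalyst deactivation — does not account for odor noted, yield down, selectivity up, outlet temperature low
(D) seal leak — odor noted yes; yield down yes; off-color product yes; level alarm yes; selectivity up NO; outlet temperature low yes
(E) sensor drift — does not account for level alarm
(F) pump cavitation — accounts for every observation (level alarm via conversion down → level alarm)
(F) alone accounts for all the evidence.

F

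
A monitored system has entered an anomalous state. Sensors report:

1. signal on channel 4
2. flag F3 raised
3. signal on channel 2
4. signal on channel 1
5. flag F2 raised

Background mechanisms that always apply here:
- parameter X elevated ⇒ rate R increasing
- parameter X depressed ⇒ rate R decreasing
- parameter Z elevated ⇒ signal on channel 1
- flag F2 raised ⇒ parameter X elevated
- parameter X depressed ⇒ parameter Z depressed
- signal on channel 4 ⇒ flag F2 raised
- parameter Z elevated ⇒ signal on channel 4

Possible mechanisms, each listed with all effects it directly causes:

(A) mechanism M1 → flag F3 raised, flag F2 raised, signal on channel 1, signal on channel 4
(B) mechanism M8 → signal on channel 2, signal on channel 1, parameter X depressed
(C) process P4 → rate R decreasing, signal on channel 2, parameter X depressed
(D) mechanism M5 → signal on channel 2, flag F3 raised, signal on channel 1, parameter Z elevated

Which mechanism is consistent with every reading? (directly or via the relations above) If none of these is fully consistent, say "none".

Testing each hypothesis:
(A) mechanism M1 — does not account for signal on channel 2
(B) mechanism M8 — signal on channel 4 miss; flag F3 raised miss; signal on channel 2 match; signal on channel 1 match; flag F2 raised miss
(C) process P4 — signal on channel 4 miss; flag F3 raised miss; signal on channel 2 match; signal on channel 1 miss; flag F2 raised miss
(D) mechanism M5 — accounts for every observation (signal on channel 4 via parameter Z elevated → signal on channel 4)
(D) alone accounts for all the evidence.

D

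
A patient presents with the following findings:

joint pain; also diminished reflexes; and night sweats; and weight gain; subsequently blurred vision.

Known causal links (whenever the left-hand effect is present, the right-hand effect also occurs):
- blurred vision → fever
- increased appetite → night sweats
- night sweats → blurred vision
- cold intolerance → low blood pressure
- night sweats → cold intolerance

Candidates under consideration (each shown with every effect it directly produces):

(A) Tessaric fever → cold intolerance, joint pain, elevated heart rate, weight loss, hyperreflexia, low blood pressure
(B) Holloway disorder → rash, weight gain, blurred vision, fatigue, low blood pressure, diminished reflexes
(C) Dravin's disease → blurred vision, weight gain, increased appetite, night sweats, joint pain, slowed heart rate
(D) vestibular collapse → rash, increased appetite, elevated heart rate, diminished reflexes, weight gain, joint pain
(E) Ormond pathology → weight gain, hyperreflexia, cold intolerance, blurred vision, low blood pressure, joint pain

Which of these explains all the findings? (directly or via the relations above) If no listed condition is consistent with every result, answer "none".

D

For each candidate, compare predicted effects to what was observed:
(A) Tessaric fever — joint pain match; diminished reflexes miss; night sweats miss; weight gain miss; blurred vision miss
(B) Holloway disorder — joint pain miss; diminished reflexes match; night sweats miss; weight gain match; blurred vision match
(C) Dravin's disease — joint pain match; diminished reflexes miss; night sweats match; weight gain match; blurred vision match
(D) vestibular collapse — joint pain match; diminished reflexes match; night sweats match (through increased appetite → night sweats); weight gain match; blurred vision match (through increased appetite → night sweats → blurred vision)
(E) Ormond pathology — joint pain match; diminished reflexes miss; night sweats miss; weight gain match; blurred vision match
Only (D) is consistent with every observation.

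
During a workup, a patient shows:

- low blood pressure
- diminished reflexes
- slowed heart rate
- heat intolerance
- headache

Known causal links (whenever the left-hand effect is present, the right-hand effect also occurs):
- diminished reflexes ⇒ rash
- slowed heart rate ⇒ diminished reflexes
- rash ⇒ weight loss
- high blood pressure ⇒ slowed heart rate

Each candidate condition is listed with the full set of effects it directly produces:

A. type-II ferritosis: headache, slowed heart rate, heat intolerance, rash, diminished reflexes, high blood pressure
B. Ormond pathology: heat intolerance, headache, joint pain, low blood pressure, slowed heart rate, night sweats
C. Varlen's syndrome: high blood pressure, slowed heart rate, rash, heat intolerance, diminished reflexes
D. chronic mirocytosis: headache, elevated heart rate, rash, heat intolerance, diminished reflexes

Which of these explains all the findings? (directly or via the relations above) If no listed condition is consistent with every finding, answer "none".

Per-candidate check:
(A) type-II ferritosis — fails on low blood pressure (predicts high blood pressure, not low blood pressure)
(B) Ormond pathology — accounts for every observation (diminished reflexes through slowed heart rate → diminished reflexes)
(C) Varlen's syndrome — fails on low blood pressure, headache (predicts high blood pressure, not low blood pressure)
(D) chronic mirocytosis — fails on low blood pressure, slowed heart rate (predicts elevated heart rate, not slowed heart rate)
(B) is the only candidate with no mismatches.

B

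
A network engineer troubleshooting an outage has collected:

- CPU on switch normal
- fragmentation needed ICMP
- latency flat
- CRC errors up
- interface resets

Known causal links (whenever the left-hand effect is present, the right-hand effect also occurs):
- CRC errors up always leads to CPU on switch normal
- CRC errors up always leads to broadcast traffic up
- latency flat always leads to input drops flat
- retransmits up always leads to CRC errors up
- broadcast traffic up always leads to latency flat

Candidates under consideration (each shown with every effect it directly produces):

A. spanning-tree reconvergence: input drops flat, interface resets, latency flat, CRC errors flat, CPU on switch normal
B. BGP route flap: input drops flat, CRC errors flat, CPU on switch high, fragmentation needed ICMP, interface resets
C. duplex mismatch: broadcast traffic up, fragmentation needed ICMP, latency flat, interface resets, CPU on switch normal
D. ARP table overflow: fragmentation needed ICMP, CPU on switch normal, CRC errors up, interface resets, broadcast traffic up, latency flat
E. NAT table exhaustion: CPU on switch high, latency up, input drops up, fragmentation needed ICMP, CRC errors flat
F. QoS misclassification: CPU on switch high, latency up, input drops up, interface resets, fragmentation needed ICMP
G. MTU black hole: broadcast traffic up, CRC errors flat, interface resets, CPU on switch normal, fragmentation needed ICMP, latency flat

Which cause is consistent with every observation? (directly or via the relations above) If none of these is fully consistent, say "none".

D

For each candidate, compare predicted effects to what was observed:
(A) spanning-tree reconvergence — CPU on switch normal ✓; fragmentation needed ICMP ✗; latency flat ✓; CRC errors up ✗; interface resets ✓
(B) BGP route flap — CPU on switch normal ✗; fragmentation needed ICMP ✓; latency flat ✗; CRC errors up ✗; interface resets ✓
(C) duplex mismatch — does not account for CRC errors up
(D) ARP table overflow — CPU on switch normal ✓; fragmentation needed ICMP ✓; latency flat ✓; CRC errors up ✓; interface resets ✓
(E) NAT table exhaustion — CPU on switch normal ✗; fragmentation needed ICMP ✓; latency flat ✗; CRC errors up ✗; interface resets ✗
(F) QoS misclassification — fails on CPU on switch normal, latency flat, CRC errors up (predicts CPU on switch high, not CPU on switch normal; predicts latency up, not latency flat)
(G) MTU black hole — CPU on switch normal ✓; fragmentation needed ICMP ✓; latency flat ✓; CRC errors up ✗; interface resets ✓
(D) is the only candidate with no mismatches.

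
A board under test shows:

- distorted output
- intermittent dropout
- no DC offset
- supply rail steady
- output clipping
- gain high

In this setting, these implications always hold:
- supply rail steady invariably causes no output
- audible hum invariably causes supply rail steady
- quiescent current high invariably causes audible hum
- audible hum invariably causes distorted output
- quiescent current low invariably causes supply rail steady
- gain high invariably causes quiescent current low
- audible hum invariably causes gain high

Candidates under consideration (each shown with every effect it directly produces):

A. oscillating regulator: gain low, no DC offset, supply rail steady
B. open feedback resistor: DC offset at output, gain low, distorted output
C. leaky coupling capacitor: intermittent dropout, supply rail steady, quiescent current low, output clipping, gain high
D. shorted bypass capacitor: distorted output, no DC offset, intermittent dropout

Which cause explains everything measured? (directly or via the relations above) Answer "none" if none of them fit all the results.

none

For each candidate, compare predicted effects to what was observed:
(A) oscillating regulator — fails on distorted output, intermittent dropout, output clipping, gain high (predicts gain low, not gain high)
(B) open feedback resistor — distorted output match; intermittent dropout miss; no DC offset miss; supply rail steady miss; output clipping miss; gain high miss
(C) leaky coupling capacitor — does not account for distorted output, no DC offset
(D) shorted bypass capacitor — does not account for supply rail steady, output clipping, gain high
No candidate is consistent with all observations.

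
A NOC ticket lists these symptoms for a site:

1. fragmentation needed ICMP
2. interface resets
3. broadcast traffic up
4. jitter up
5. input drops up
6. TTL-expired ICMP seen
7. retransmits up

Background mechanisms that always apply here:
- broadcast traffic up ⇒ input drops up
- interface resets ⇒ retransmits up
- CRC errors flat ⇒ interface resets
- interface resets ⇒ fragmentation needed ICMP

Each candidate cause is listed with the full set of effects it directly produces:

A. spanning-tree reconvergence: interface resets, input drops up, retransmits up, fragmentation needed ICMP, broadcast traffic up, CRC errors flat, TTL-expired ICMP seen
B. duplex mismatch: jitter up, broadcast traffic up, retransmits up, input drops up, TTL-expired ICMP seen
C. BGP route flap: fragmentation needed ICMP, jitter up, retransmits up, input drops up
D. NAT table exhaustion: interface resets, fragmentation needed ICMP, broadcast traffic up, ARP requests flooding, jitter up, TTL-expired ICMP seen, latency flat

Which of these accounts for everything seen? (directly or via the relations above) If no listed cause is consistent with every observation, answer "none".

D

Per-candidate check:
(A) spanning-tree reconvergence — does not account for jitter up
(B) duplex mismatch — does not account for fragmentation needed ICMP, interface resets
(C) BGP route flap — fragmentation needed ICMP +; interface resets -; broadcast traffic up -; jitter up +; input drops up +; TTL-expired ICMP seen -; retransmits up +
(D) NAT table exhaustion — fragmentation needed ICMP +; interface resets +; broadcast traffic up +; jitter up +; input drops up + (through broadcast traffic up → input drops up); TTL-expired ICMP seen +; retransmits up + (through interface resets → retransmits up)
Only (D) is consistent with every observation.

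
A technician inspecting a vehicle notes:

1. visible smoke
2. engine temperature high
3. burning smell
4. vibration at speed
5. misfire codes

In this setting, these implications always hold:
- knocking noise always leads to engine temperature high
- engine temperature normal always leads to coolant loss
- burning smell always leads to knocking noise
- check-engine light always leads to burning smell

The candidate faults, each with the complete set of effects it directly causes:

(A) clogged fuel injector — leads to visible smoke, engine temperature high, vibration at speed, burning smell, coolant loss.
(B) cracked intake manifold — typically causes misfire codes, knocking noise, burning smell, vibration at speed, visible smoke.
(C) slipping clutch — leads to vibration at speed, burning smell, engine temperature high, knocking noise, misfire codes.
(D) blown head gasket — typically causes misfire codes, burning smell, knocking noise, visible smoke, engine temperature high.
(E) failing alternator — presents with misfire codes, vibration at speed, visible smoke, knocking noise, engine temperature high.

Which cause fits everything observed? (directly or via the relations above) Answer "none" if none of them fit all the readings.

B

Per-candidate check:
(A) clogged fuel injector — does not account for misfire codes
(B) cracked intake manifold — accounts for every observation (engine temperature high through knocking noise → engine temperature high)
(C) slipping clutch — does not account for visible smoke
(D) blown head gasket — does not account for vibration at speed
(E) failing alternator — visible smoke ✓; engine temperature high ✓; burning smell ✗; vibration at speed ✓; misfire codes ✓
(B) alone accounts for all the evidence.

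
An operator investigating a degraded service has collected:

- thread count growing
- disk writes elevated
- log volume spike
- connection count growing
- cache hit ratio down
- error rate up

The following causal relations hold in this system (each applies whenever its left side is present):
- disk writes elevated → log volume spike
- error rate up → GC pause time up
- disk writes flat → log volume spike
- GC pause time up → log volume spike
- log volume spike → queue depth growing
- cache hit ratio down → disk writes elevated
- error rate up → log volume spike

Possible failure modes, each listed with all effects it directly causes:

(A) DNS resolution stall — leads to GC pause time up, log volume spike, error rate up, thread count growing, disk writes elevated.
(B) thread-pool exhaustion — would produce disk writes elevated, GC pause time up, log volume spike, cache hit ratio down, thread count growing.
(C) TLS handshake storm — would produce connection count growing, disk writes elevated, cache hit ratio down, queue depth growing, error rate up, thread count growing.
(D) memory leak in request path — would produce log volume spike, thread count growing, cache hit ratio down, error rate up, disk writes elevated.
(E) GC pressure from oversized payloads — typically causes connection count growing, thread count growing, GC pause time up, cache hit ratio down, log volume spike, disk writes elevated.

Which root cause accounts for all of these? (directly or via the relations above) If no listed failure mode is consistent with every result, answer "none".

Per-candidate check:
(A) DNS resolution stall — does not account for connection count growing, cache hit ratio down
(B) thread-pool exhaustion — thread count growing yes; disk writes elevated yes; log volume spike yes; connection count growing NO; cache hit ratio down yes; error rate up NO
(C) TLS handshake storm — accounts for every observation (log volume spike via disk writes elevated → log volume spike)
(D) memory leak in request path — does not account for connection count growing
(E) GC pressure from oversized payloads — does not account for error rate up
Only (C) is consistent with every observation.

C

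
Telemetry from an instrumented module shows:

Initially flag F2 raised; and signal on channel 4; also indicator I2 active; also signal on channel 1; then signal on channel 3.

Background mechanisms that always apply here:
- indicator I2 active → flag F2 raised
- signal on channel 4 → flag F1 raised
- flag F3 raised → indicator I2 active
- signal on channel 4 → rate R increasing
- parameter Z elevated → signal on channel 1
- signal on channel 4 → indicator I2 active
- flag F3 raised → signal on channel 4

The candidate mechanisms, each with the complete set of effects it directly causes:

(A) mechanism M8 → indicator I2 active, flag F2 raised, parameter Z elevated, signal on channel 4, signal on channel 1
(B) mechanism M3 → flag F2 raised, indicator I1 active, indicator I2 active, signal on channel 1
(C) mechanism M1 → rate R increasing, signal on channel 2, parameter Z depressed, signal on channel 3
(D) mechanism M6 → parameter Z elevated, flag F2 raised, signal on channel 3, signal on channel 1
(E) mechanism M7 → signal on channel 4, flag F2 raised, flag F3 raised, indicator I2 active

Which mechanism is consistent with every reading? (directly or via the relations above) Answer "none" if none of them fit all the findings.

For each candidate, compare predicted effects to what was observed:
(A) mechanism M8 — flag F2 raised yes; signal on channel 4 yes; indicator I2 active yes; signal on channel 1 yes; signal on channel 3 NO
(B) mechanism M3 — flag F2 raised yes; signal on channel 4 NO; indicator I2 active yes; signal on channel 1 yes; signal on channel 3 NO
(C) mechanism M1 — flag F2 raised NO; signal on channel 4 NO; indicator I2 active NO; signal on channel 1 NO; signal on channel 3 yes
(D) mechanism M6 — does not account for signal on channel 4, indicator I2 active
(E) mechanism M7 — flag F2 raised yes; signal on channel 4 yes; indicator I2 active yes; signal on channel 1 NO; signal on channel 3 NO
Every candidate fails on at least one observation.

none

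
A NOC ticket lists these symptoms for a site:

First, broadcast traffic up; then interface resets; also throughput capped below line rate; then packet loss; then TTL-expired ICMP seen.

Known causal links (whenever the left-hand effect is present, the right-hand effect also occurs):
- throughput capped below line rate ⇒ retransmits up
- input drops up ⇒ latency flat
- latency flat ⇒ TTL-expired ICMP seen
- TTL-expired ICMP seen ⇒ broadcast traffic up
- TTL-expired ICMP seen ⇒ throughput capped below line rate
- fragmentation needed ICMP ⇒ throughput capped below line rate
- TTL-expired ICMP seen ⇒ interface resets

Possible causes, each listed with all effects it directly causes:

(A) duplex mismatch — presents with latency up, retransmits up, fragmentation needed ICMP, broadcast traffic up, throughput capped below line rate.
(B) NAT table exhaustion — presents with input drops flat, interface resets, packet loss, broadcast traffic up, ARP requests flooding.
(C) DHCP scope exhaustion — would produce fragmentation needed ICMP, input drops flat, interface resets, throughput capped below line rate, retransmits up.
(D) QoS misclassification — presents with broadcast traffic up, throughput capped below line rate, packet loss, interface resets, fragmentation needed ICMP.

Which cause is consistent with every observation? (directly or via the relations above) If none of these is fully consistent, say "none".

For each candidate, compare predicted effects to what was observed:
(A) duplex mismatch — does not account for interface resets, packet loss, TTL-expired ICMP seen
(B) NAT table exhaustion — broadcast traffic up match; interface resets match; throughput capped below line rate miss; packet loss match; TTL-expired ICMP seen miss
(C) DHCP scope exhaustion — does not account for broadcast traffic up, packet loss, TTL-expired ICMP seen
(D) QoS misclassification — broadcast traffic up match; interface resets match; throughput capped below line rate match; packet loss match; TTL-expired ICMP seen miss
Every candidate fails on at least one observation.

none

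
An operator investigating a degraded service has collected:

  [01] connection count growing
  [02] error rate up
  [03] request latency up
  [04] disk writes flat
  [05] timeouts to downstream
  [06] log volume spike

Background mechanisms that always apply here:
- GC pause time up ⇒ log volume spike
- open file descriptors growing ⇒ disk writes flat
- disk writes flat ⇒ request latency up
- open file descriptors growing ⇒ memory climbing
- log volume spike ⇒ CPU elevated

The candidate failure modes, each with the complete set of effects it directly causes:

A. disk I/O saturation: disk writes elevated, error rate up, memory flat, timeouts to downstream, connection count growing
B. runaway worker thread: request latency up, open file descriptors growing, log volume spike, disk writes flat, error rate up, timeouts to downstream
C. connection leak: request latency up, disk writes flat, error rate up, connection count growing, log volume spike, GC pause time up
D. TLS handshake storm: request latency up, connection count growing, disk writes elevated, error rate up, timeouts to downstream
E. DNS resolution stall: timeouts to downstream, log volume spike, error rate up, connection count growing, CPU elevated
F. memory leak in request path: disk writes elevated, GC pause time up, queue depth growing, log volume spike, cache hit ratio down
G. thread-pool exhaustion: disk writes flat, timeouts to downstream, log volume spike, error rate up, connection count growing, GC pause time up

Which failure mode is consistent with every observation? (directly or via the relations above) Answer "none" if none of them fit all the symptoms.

G

Checking each candidate against the observations:
(A) disk I/O saturation — connection count growing ✓; error rate up ✓; request latency up ✗; disk writes flat ✗; timeouts to downstream ✓; log volume spike ✗
(B) runaway worker thread — does not account for connection count growing
(C) connection leak — connection count growing ✓; error rate up ✓; request latency up ✓; disk writes flat ✓; timeouts to downstream ✗; log volume spike ✓
(D) TLS handshake storm — connection count growing ✓; error rate up ✓; request latency up ✓; disk writes flat ✗; timeouts to downstream ✓; log volume spike ✗
(E) DNS resolution stall — does not account for request latency up, disk writes flat
(F) memory leak in request path — fails on connection count growing, error rate up, request latency up, disk writes flat, timeouts to downstream (predicts disk writes elevated, not disk writes flat)
(G) thread-pool exhaustion — connection count growing ✓; error rate up ✓; request latency up ✓ (via disk writes flat → request latency up); disk writes flat ✓; timeouts to downstream ✓; log volume spike ✓
(G) is the only candidate with no mismatches.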